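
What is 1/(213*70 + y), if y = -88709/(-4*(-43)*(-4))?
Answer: 16/240623 ≈ 6.6494e-5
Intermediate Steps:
y = 2063/16 (y = -88709/(172*(-4)) = -88709/(-688) = -88709*(-1/688) = 2063/16 ≈ 128.94)
1/(213*70 + y) = 1/(213*70 + 2063/16) = 1/(14910 + 2063/16) = 1/(240623/16) = 16/240623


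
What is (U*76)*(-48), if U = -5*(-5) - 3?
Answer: -80256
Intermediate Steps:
U = 22 (U = 25 - 3 = 22)
(U*76)*(-48) = (22*76)*(-48) = 1672*(-48) = -80256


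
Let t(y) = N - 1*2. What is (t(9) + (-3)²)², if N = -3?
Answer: 16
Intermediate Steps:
t(y) = -5 (t(y) = -3 - 1*2 = -3 - 2 = -5)
(t(9) + (-3)²)² = (-5 + (-3)²)² = (-5 + 9)² = 4² = 16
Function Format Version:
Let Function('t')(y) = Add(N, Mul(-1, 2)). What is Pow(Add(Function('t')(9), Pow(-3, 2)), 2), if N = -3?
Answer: 16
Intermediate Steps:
Function('t')(y) = -5 (Function('t')(y) = Add(-3, Mul(-1, 2)) = Add(-3, -2) = -5)
Pow(Add(Function('t')(9), Pow(-3, 2)), 2) = Pow(Add(-5, Pow(-3, 2)), 2) = Pow(Add(-5, 9), 2) = Pow(4, 2) = 16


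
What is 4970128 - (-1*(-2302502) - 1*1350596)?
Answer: 4018222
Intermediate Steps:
4970128 - (-1*(-2302502) - 1*1350596) = 4970128 - (2302502 - 1350596) = 4970128 - 1*951906 = 4970128 - 951906 = 4018222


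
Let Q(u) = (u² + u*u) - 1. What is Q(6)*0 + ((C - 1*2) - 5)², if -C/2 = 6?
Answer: 361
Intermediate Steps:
C = -12 (C = -2*6 = -12)
Q(u) = -1 + 2*u² (Q(u) = (u² + u²) - 1 = 2*u² - 1 = -1 + 2*u²)
Q(6)*0 + ((C - 1*2) - 5)² = (-1 + 2*6²)*0 + ((-12 - 1*2) - 5)² = (-1 + 2*36)*0 + ((-12 - 2) - 5)² = (-1 + 72)*0 + (-14 - 5)² = 71*0 + (-19)² = 0 + 361 = 361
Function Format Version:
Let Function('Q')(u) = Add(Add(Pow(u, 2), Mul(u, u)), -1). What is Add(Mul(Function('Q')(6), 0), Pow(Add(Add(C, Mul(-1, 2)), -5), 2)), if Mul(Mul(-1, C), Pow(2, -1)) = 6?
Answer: 361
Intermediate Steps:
C = -12 (C = Mul(-2, 6) = -12)
Function('Q')(u) = Add(-1, Mul(2, Pow(u, 2))) (Function('Q')(u) = Add(Add(Pow(u, 2), Pow(u, 2)), -1) = Add(Mul(2, Pow(u, 2)), -1) = Add(-1, Mul(2, Pow(u, 2))))
Add(Mul(Function('Q')(6), 0), Pow(Add(Add(C, Mul(-1, 2)), -5), 2)) = Add(Mul(Add(-1, Mul(2, Pow(6, 2))), 0), Pow(Add(Add(-12, Mul(-1, 2)), -5), 2)) = Add(Mul(Add(-1, Mul(2, 36)), 0), Pow(Add(Add(-12, -2), -5), 2)) = Add(Mul(Add(-1, 72), 0), Pow(Add(-14, -5), 2)) = Add(Mul(71, 0), Pow(-19, 2)) = Add(0, 361) = 361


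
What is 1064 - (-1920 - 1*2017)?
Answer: 5001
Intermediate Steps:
1064 - (-1920 - 1*2017) = 1064 - (-1920 - 2017) = 1064 - 1*(-3937) = 1064 + 3937 = 5001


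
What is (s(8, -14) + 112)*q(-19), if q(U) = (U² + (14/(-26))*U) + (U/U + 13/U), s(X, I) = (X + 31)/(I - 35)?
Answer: 500065628/12103 ≈ 41318.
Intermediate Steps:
s(X, I) = (31 + X)/(-35 + I)
q(U) = 1 + U² + 13/U - 7*U/13 (q(U) = (U² + (14*(-1/26))*U) + (1 + 13/U) = (U² - 7*U/13) + (1 + 13/U) = 1 + U² + 13/U - 7*U/13)
(s(8, -14) + 112)*q(-19) = ((31 + 8)/(-35 - 14) + 112)*(1 + (-19)² + 13/(-19) - 7/13*(-19)) = (39/(-49) + 112)*(1 + 361 + 13*(-1/19) + 133/13) = (-1/49*39 + 112)*(1 + 361 - 13/19 + 133/13) = (-39/49 + 112)*(91772/247) = (5449/49)*(91772/247) = 500065628/12103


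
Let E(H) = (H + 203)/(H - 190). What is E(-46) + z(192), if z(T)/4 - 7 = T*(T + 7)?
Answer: 36074803/236 ≈ 1.5286e+5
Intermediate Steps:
E(H) = (203 + H)/(-190 + H)
z(T) = 28 + 4*T*(7 + T) (z(T) = 28 + 4*(T*(T + 7)) = 28 + 4*(T*(7 + T)) = 28 + 4*T*(7 + T))
E(-46) + z(192) = (203 - 46)/(-190 - 46) + (28 + 4*192**2 + 28*192) = 157/(-236) + (28 + 4*36864 + 5376) = -1/236*157 + (28 + 147456 + 5376) = -157/236 + 152860 = 36074803/236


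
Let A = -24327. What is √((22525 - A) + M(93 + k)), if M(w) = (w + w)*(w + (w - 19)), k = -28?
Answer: √61282 ≈ 247.55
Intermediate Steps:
M(w) = 2*w*(-19 + 2*w) (M(w) = (2*w)*(w + (-19 + w)) = (2*w)*(-19 + 2*w) = 2*w*(-19 + 2*w))
√((22525 - A) + M(93 + k)) = √((22525 - 1*(-24327)) + 2*(93 - 28)*(-19 + 2*(93 - 28))) = √((22525 + 24327) + 2*65*(-19 + 2*65)) = √(46852 + 2*65*(-19 + 130)) = √(46852 + 2*65*111) = √(46852 + 14430) = √61282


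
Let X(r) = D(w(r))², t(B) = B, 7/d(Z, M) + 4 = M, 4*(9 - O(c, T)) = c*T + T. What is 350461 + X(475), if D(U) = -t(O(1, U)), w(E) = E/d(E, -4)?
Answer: 21025958/49 ≈ 4.2910e+5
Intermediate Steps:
O(c, T) = 9 - T/4 - T*c/4 (O(c, T) = 9 - (c*T + T)/4 = 9 - (T*c + T)/4 = 9 - (T + T*c)/4 = 9 + (-T/4 - T*c/4) = 9 - T/4 - T*c/4)
d(Z, M) = 7/(-4 + M)
w(E) = -8*E/7 (w(E) = E/((7/(-4 - 4))) = E/((7/(-8))) = E/((7*(-⅛))) = E/(-7/8) = E*(-8/7) = -8*E/7)
D(U) = -9 + U/2 (D(U) = -(9 - U/4 - ¼*U*1) = -(9 - U/4 - U/4) = -(9 - U/2) = -9 + U/2)
X(r) = (-9 - 4*r/7)² (X(r) = (-9 + (-8*r/7)/2)² = (-9 - 4*r/7)²)
350461 + X(475) = 350461 + (63 + 4*475)²/49 = 350461 + (63 + 1900)²/49 = 350461 + (1/49)*1963² = 350461 + (1/49)*3853369 = 350461 + 3853369/49 = 21025958/49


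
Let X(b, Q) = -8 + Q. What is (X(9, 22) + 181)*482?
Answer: 93990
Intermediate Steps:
(X(9, 22) + 181)*482 = ((-8 + 22) + 181)*482 = (14 + 181)*482 = 195*482 = 93990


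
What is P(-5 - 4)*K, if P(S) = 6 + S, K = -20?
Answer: 60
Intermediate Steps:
P(-5 - 4)*K = (6 + (-5 - 4))*(-20) = (6 - 9)*(-20) = -3*(-20) = 60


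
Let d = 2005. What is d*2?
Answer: 4010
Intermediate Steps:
d*2 = 2005*2 = 4010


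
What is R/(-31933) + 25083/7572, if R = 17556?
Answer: 20243679/7327172 ≈ 2.7628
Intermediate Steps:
R/(-31933) + 25083/7572 = 17556/(-31933) + 25083/7572 = 17556*(-1/31933) + 25083*(1/7572) = -1596/2903 + 8361/2524 = 20243679/7327172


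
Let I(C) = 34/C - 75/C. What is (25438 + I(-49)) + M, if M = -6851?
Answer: 910804/49 ≈ 18588.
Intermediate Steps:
I(C) = -41/C
(25438 + I(-49)) + M = (25438 - 41/(-49)) - 6851 = (25438 - 41*(-1/49)) - 6851 = (25438 + 41/49) - 6851 = 1246503/49 - 6851 = 910804/49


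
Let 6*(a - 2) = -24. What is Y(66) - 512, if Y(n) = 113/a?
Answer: -1137/2 ≈ -568.50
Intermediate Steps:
a = -2 (a = 2 + (⅙)*(-24) = 2 - 4 = -2)
Y(n) = -113/2 (Y(n) = 113/(-2) = 113*(-½) = -113/2)
Y(66) - 512 = -113/2 - 512 = -1137/2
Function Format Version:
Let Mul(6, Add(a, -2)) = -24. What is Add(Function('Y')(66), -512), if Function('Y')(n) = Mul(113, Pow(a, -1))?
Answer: Rational(-1137, 2) ≈ -568.50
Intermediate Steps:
a = -2 (a = Add(2, Mul(Rational(1, 6), -24)) = Add(2, -4) = -2)
Function('Y')(n) = Rational(-113, 2) (Function('Y')(n) = Mul(113, Pow(-2, -1)) = Mul(113, Rational(-1, 2)) = Rational(-113, 2))
Add(Function('Y')(66), -512) = Add(Rational(-113, 2), -512) = Rational(-1137, 2)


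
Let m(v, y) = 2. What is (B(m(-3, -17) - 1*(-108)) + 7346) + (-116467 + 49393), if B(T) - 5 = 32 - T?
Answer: -59801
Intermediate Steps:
B(T) = 37 - T (B(T) = 5 + (32 - T) = 37 - T)
(B(m(-3, -17) - 1*(-108)) + 7346) + (-116467 + 49393) = ((37 - (2 - 1*(-108))) + 7346) + (-116467 + 49393) = ((37 - (2 + 108)) + 7346) - 67074 = ((37 - 1*110) + 7346) - 67074 = ((37 - 110) + 7346) - 67074 = (-73 + 7346) - 67074 = 7273 - 67074 = -59801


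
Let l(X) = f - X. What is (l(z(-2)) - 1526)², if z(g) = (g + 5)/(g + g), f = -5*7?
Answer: 38950081/16 ≈ 2.4344e+6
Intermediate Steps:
f = -35
z(g) = (5 + g)/(2*g) (z(g) = (5 + g)/((2*g)) = (5 + g)*(1/(2*g)) = (5 + g)/(2*g))
l(X) = -35 - X
(l(z(-2)) - 1526)² = ((-35 - (5 - 2)/(2*(-2))) - 1526)² = ((-35 - (-1)*3/(2*2)) - 1526)² = ((-35 - 1*(-¾)) - 1526)² = ((-35 + ¾) - 1526)² = (-137/4 - 1526)² = (-6241/4)² = 38950081/16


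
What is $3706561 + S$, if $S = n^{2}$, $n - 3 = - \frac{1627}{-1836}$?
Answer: $\frac{12494482556881}{3370896} \approx 3.7066 \cdot 10^{6}$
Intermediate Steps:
$n = \frac{7135}{1836}$ ($n = 3 - \frac{1627}{-1836} = 3 - - \frac{1627}{1836} = 3 + \frac{1627}{1836} = \frac{7135}{1836} \approx 3.8862$)
$S = \frac{50908225}{3370896}$ ($S = \left(\frac{7135}{1836}\right)^{2} = \frac{50908225}{3370896} \approx 15.102$)
$3706561 + S = 3706561 + \frac{50908225}{3370896} = \frac{12494482556881}{3370896}$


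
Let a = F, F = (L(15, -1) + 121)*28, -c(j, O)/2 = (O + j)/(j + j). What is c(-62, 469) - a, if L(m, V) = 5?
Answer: -218329/62 ≈ -3521.4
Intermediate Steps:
c(j, O) = -(O + j)/j (c(j, O) = -2*(O + j)/(j + j) = -2*(O + j)/(2*j) = -2*(O + j)*1/(2*j) = -(O + j)/j)
F = 3528 (F = (5 + 121)*28 = 126*28 = 3528)
a = 3528
c(-62, 469) - a = (-1*469 - 1*(-62))/(-62) - 1*3528 = -(-469 + 62)/62 - 3528 = -1/62*(-407) - 3528 = 407/62 - 3528 = -218329/62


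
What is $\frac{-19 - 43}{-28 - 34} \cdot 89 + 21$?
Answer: $110$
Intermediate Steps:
$\frac{-19 - 43}{-28 - 34} \cdot 89 + 21 = - \frac{62}{-62} \cdot 89 + 21 = \left(-62\right) \left(- \frac{1}{62}\right) 89 + 21 = 1 \cdot 89 + 21 = 89 + 21 = 110$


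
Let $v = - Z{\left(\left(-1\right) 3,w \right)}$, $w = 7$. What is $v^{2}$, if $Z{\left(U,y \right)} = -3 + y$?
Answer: $16$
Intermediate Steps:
$v = -4$ ($v = - (-3 + 7) = \left(-1\right) 4 = -4$)
$v^{2} = \left(-4\right)^{2} = 16$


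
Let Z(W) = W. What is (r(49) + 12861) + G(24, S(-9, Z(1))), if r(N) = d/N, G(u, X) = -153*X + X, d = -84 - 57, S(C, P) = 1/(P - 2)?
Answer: 637496/49 ≈ 13010.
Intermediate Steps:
S(C, P) = 1/(-2 + P)
d = -141
G(u, X) = -152*X
r(N) = -141/N
(r(49) + 12861) + G(24, S(-9, Z(1))) = (-141/49 + 12861) - 152/(-2 + 1) = (-141*1/49 + 12861) - 152/(-1) = (-141/49 + 12861) - 152*(-1) = 630048/49 + 152 = 637496/49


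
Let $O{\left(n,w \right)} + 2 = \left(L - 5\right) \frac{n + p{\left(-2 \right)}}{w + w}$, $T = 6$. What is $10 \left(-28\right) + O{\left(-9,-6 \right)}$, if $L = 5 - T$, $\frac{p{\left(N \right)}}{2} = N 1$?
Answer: $- \frac{577}{2} \approx -288.5$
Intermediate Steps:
$p{\left(N \right)} = 2 N$ ($p{\left(N \right)} = 2 N 1 = 2 N$)
$L = -1$ ($L = 5 - 6 = -1$)
$O{\left(n,w \right)} = -2 - \frac{3 \left(-4 + n\right)}{w}$ ($O{\left(n,w \right)} = -2 + \left(-1 - 5\right) \frac{n + 2 \left(-2\right)}{w + w} = -2 - 6 \frac{n - 4}{2 w} = -2 - 6 \left(-4 + n\right) \frac{1}{2 w} = -2 - 6 \frac{-4 + n}{2 w} = -2 - \frac{3 \left(-4 + n\right)}{w}$)
$10 \left(-28\right) + O{\left(-9,-6 \right)} = 10 \left(-28\right) + \frac{12 - -27 - -12}{-6} = -280 - \frac{12 + 27 + 12}{6} = -280 - \frac{17}{2} = - \frac{577}{2}$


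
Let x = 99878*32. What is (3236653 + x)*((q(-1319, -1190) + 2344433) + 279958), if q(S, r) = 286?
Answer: 16883888347073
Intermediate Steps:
x = 3196096
(3236653 + x)*((q(-1319, -1190) + 2344433) + 279958) = (3236653 + 3196096)*((286 + 2344433) + 279958) = 6432749*(2344719 + 279958) = 6432749*2624677 = 16883888347073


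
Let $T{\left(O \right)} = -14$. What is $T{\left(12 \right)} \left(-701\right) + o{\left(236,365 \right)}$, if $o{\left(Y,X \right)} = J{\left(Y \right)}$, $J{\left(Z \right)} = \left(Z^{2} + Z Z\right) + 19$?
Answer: $121225$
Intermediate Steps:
$J{\left(Z \right)} = 19 + 2 Z^{2}$ ($J{\left(Z \right)} = \left(Z^{2} + Z^{2}\right) + 19 = 2 Z^{2} + 19 = 19 + 2 Z^{2}$)
$o{\left(Y,X \right)} = 19 + 2 Y^{2}$
$T{\left(12 \right)} \left(-701\right) + o{\left(236,365 \right)} = \left(-14\right) \left(-701\right) + \left(19 + 2 \cdot 236^{2}\right) = 9814 + \left(19 + 2 \cdot 55696\right) = 9814 + \left(19 + 111392\right) = 9814 + 111411 = 121225$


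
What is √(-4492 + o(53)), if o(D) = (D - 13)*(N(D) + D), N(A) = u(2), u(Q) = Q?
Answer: 2*I*√573 ≈ 47.875*I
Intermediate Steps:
N(A) = 2
o(D) = (-13 + D)*(2 + D) (o(D) = (D - 13)*(2 + D) = (-13 + D)*(2 + D))
√(-4492 + o(53)) = √(-4492 + (-26 + 53² - 11*53)) = √(-4492 + (-26 + 2809 - 583)) = √(-4492 + 2200) = √(-2292) = 2*I*√573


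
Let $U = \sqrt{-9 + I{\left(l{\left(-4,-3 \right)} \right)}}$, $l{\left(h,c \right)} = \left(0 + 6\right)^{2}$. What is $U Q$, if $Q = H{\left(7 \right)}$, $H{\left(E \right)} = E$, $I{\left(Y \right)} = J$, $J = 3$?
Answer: $7 i \sqrt{6} \approx 17.146 i$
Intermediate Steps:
$l{\left(h,c \right)} = 36$ ($l{\left(h,c \right)} = 6^{2} = 36$)
$I{\left(Y \right)} = 3$
$Q = 7$
$U = i \sqrt{6}$ ($U = \sqrt{-9 + 3} = \sqrt{-6} = i \sqrt{6} \approx 2.4495 i$)
$U Q = i \sqrt{6} \cdot 7 = 7 i \sqrt{6}$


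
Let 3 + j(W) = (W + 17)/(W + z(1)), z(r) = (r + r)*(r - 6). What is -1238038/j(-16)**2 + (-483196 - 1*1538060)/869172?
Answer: -60619546557086/452041871 ≈ -1.3410e+5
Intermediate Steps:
z(r) = 2*r*(-6 + r) (z(r) = (2*r)*(-6 + r) = 2*r*(-6 + r))
j(W) = -3 + (17 + W)/(-10 + W) (j(W) = -3 + (W + 17)/(W + 2*1*(-6 + 1)) = -3 + (17 + W)/(W + 2*1*(-5)) = -3 + (17 + W)/(W - 10) = -3 + (17 + W)/(-10 + W))
-1238038/j(-16)**2 + (-483196 - 1*1538060)/869172 = -1238038*(-10 - 16)**2/(47 - 2*(-16))**2 + (-483196 - 1*1538060)/869172 = -1238038*676/(47 + 32)**2 + (-483196 - 1538060)*(1/869172) = -1238038/((-1/26*79)**2) - 2021256*1/869172 = -1238038/((-79/26)**2) - 168438/72431 = -1238038/6241/676 - 168438/72431 = -1238038*676/6241 - 168438/72431 = -836913688/6241 - 168438/72431 = -60619546557086/452041871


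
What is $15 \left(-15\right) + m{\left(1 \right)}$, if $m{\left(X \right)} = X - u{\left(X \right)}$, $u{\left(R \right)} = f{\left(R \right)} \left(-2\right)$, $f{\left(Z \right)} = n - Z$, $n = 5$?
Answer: $-216$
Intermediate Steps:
$f{\left(Z \right)} = 5 - Z$
$u{\left(R \right)} = -10 + 2 R$ ($u{\left(R \right)} = \left(5 - R\right) \left(-2\right) = -10 + 2 R$)
$m{\left(X \right)} = 10 - X$ ($m{\left(X \right)} = X - \left(-10 + 2 X\right) = 10 - X$)
$15 \left(-15\right) + m{\left(1 \right)} = 15 \left(-15\right) + \left(10 - 1\right) = -225 + \left(10 - 1\right) = -225 + 9 = -216$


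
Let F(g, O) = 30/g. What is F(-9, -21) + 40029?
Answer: 120077/3 ≈ 40026.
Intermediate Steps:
F(-9, -21) + 40029 = 30/(-9) + 40029 = 30*(-⅑) + 40029 = -10/3 + 40029 = 120077/3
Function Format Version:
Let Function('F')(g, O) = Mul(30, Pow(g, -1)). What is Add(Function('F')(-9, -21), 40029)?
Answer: Rational(120077, 3) ≈ 40026.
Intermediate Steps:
Add(Function('F')(-9, -21), 40029) = Add(Mul(30, Pow(-9, -1)), 40029) = Add(Mul(30, Rational(-1, 9)), 40029) = Add(Rational(-10, 3), 40029) = Rational(120077, 3)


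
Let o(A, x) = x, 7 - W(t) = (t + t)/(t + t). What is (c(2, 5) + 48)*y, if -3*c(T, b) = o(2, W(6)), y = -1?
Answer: -46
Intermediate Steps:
W(t) = 6 (W(t) = 7 - (t + t)/(t + t) = 7 - 2*t/(2*t) = 7 - 2*t*1/(2*t) = 7 - 1*1 = 7 - 1 = 6)
c(T, b) = -2 (c(T, b) = -⅓*6 = -2)
(c(2, 5) + 48)*y = (-2 + 48)*(-1) = 46*(-1) = -46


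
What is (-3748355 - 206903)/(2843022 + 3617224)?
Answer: -1977629/3230123 ≈ -0.61225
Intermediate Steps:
(-3748355 - 206903)/(2843022 + 3617224) = -3955258/6460246 = -3955258*1/6460246 = -1977629/3230123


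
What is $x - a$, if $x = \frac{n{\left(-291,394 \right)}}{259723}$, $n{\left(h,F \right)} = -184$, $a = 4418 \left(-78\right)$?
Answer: $\frac{89501584508}{259723} \approx 3.446 \cdot 10^{5}$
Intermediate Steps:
$a = -344604$
$x = - \frac{184}{259723} \approx -0.00070845$
$x - a = - \frac{184}{259723} - -344604 = - \frac{184}{259723} + 344604 = \frac{89501584508}{259723}$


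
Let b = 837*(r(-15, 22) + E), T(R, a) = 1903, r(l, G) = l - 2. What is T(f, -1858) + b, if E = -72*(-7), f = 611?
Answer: 409522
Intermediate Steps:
r(l, G) = -2 + l
E = 504
b = 407619 (b = 837*((-2 - 15) + 504) = 837*(-17 + 504) = 837*487 = 407619)
T(f, -1858) + b = 1903 + 407619 = 409522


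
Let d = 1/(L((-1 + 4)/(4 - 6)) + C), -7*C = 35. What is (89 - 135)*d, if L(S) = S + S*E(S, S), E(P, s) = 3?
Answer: 46/11 ≈ 4.1818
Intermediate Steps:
C = -5 (C = -1/7*35 = -5)
L(S) = 4*S (L(S) = S + S*3 = S + 3*S = 4*S)
d = -1/11 (d = 1/(4*((-1 + 4)/(4 - 6)) - 5) = 1/(4*(3/(-2)) - 5) = 1/(4*(3*(-1/2)) - 5) = 1/(4*(-3/2) - 5) = 1/(-6 - 5) = 1/(-11) = -1/11 ≈ -0.090909)
(89 - 135)*d = (89 - 135)*(-1/11) = -46*(-1/11) = 46/11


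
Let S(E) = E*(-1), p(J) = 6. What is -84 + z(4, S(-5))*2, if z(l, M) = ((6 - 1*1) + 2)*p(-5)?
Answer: 0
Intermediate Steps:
S(E) = -E
z(l, M) = 42 (z(l, M) = ((6 - 1*1) + 2)*6 = ((6 - 1) + 2)*6 = (5 + 2)*6 = 7*6 = 42)
-84 + z(4, S(-5))*2 = -84 + 42*2 = -84 + 84 = 0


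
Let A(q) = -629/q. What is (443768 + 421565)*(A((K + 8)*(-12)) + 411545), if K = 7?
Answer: 64102768801757/180 ≈ 3.5613e+11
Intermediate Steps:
(443768 + 421565)*(A((K + 8)*(-12)) + 411545) = (443768 + 421565)*(-629*(-1/(12*(7 + 8))) + 411545) = 865333*(-629/(15*(-12)) + 411545) = 865333*(-629/(-180) + 411545) = 865333*(-629*(-1/180) + 411545) = 865333*(629/180 + 411545) = 865333*(74078729/180) = 64102768801757/180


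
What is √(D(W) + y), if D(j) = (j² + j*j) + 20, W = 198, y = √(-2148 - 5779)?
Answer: √(78428 + I*√7927) ≈ 280.05 + 0.159*I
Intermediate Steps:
y = I*√7927 (y = √(-7927) = I*√7927 ≈ 89.034*I)
D(j) = 20 + 2*j² (D(j) = (j² + j²) + 20 = 2*j² + 20 = 20 + 2*j²)
√(D(W) + y) = √((20 + 2*198²) + I*√7927) = √((20 + 2*39204) + I*√7927) = √((20 + 78408) + I*√7927) = √(78428 + I*√7927)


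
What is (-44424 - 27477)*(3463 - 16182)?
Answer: 914508819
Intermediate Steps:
(-44424 - 27477)*(3463 - 16182) = -71901*(-12719) = 914508819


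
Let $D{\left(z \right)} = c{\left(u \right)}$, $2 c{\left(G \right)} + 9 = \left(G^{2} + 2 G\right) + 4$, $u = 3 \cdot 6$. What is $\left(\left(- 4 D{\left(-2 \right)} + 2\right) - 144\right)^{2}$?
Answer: $725904$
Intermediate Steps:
$u = 18$
$c{\left(G \right)} = - \frac{5}{2} + G + \frac{G^{2}}{2}$ ($c{\left(G \right)} = - \frac{9}{2} + \frac{\left(G^{2} + 2 G\right) + 4}{2} = - \frac{9}{2} + \frac{4 + G^{2} + 2 G}{2} = - \frac{9}{2} + \left(2 + G + \frac{G^{2}}{2}\right) = - \frac{5}{2} + G + \frac{G^{2}}{2}$)
$D{\left(z \right)} = \frac{355}{2}$ ($D{\left(z \right)} = - \frac{5}{2} + 18 + \frac{18^{2}}{2} = - \frac{5}{2} + 18 + \frac{1}{2} \cdot 324 = - \frac{5}{2} + 18 + 162 = \frac{355}{2}$)
$\left(\left(- 4 D{\left(-2 \right)} + 2\right) - 144\right)^{2} = \left(\left(\left(-4\right) \frac{355}{2} + 2\right) - 144\right)^{2} = \left(\left(-710 + 2\right) - 144\right)^{2} = \left(-708 - 144\right)^{2} = \left(-852\right)^{2} = 725904$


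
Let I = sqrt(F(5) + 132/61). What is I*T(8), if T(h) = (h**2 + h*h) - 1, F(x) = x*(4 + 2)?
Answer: 381*sqrt(13298)/61 ≈ 720.26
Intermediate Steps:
F(x) = 6*x (F(x) = x*6 = 6*x)
T(h) = -1 + 2*h**2 (T(h) = (h**2 + h**2) - 1 = 2*h**2 - 1 = -1 + 2*h**2)
I = 3*sqrt(13298)/61 (I = sqrt(6*5 + 132/61) = sqrt(30 + 132*(1/61)) = sqrt(30 + 132/61) = sqrt(1962/61) = 3*sqrt(13298)/61 ≈ 5.6713)
I*T(8) = (3*sqrt(13298)/61)*(-1 + 2*8**2) = (3*sqrt(13298)/61)*(-1 + 2*64) = (3*sqrt(13298)/61)*(-1 + 128) = (3*sqrt(13298)/61)*127 = 381*sqrt(13298)/61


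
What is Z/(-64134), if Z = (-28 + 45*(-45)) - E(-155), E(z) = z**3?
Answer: -1860911/32067 ≈ -58.032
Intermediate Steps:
Z = 3721822 (Z = (-28 + 45*(-45)) - 1*(-155)**3 = (-28 - 2025) - 1*(-3723875) = -2053 + 3723875 = 3721822)
Z/(-64134) = 3721822/(-64134) = 3721822*(-1/64134) = -1860911/32067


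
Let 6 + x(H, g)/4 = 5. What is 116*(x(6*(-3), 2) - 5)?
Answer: -1044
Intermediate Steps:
x(H, g) = -4 (x(H, g) = -24 + 4*5 = -24 + 20 = -4)
116*(x(6*(-3), 2) - 5) = 116*(-4 - 5) = 116*(-9) = -1044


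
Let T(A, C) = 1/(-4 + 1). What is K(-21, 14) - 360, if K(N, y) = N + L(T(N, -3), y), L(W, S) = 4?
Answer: -377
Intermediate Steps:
T(A, C) = -⅓ (T(A, C) = 1/(-3) = -⅓)
K(N, y) = 4 + N (K(N, y) = N + 4 = 4 + N)
K(-21, 14) - 360 = (4 - 21) - 360 = -17 - 360 = -377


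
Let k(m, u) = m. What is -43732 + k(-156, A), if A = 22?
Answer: -43888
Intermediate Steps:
-43732 + k(-156, A) = -43732 - 156 = -43888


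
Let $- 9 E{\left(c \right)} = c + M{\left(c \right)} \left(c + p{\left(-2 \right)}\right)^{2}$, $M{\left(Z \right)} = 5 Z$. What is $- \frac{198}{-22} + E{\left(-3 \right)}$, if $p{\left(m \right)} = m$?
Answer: $51$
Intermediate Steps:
$E{\left(c \right)} = - \frac{c}{9} - \frac{5 c \left(-2 + c\right)^{2}}{9}$ ($E{\left(c \right)} = - \frac{c + 5 c \left(c - 2\right)^{2}}{9} = - \frac{c + 5 c \left(-2 + c\right)^{2}}{9} = - \frac{c}{9} - \frac{5 c \left(-2 + c\right)^{2}}{9}$)
$- \frac{198}{-22} + E{\left(-3 \right)} = - \frac{198}{-22} + \frac{1}{9} \left(-3\right) \left(-1 - 5 \left(-2 - 3\right)^{2}\right) = \left(-198\right) \left(- \frac{1}{22}\right) + \frac{1}{9} \left(-3\right) \left(-1 - 5 \left(-5\right)^{2}\right) = 9 + \frac{1}{9} \left(-3\right) \left(-1 - 125\right) = 9 + \frac{1}{9} \left(-3\right) \left(-126\right) = 9 + 42 = 51$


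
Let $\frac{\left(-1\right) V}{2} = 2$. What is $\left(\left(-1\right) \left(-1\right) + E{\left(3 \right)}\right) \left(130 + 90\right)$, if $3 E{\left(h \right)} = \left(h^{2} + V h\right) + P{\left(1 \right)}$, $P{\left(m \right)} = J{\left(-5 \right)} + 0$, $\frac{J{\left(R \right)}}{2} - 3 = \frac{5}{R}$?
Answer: $\frac{880}{3} \approx 293.33$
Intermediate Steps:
$J{\left(R \right)} = 6 + \frac{10}{R}$ ($J{\left(R \right)} = 6 + 2 \frac{5}{R} = 6 + \frac{10}{R}$)
$V = -4$ ($V = \left(-2\right) 2 = -4$)
$P{\left(m \right)} = 4$ ($P{\left(m \right)} = \left(6 + \frac{10}{-5}\right) + 0 = \left(6 + 10 \left(- \frac{1}{5}\right)\right) + 0 = \left(6 - 2\right) + 0 = 4 + 0 = 4$)
$E{\left(h \right)} = \frac{4}{3} - \frac{4 h}{3} + \frac{h^{2}}{3}$ ($E{\left(h \right)} = \frac{\left(h^{2} - 4 h\right) + 4}{3} = \frac{4 + h^{2} - 4 h}{3} = \frac{4}{3} - \frac{4 h}{3} + \frac{h^{2}}{3}$)
$\left(\left(-1\right) \left(-1\right) + E{\left(3 \right)}\right) \left(130 + 90\right) = \left(\left(-1\right) \left(-1\right) + \left(\frac{4}{3} - 4 + \frac{3^{2}}{3}\right)\right) \left(130 + 90\right) = \left(1 + \left(\frac{4}{3} - 4 + \frac{1}{3} \cdot 9\right)\right) 220 = \left(1 + \left(\frac{4}{3} - 4 + 3\right)\right) 220 = \left(1 + \frac{1}{3}\right) 220 = \frac{4}{3} \cdot 220 = \frac{880}{3}$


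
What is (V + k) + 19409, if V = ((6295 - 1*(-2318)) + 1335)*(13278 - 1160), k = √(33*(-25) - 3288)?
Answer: 120569273 + 3*I*√457 ≈ 1.2057e+8 + 64.133*I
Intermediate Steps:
k = 3*I*√457 (k = √(-825 - 3288) = √(-4113) = 3*I*√457 ≈ 64.133*I)
V = 120549864 (V = ((6295 + 2318) + 1335)*12118 = (8613 + 1335)*12118 = 9948*12118 = 120549864)
(V + k) + 19409 = (120549864 + 3*I*√457) + 19409 = 120569273 + 3*I*√457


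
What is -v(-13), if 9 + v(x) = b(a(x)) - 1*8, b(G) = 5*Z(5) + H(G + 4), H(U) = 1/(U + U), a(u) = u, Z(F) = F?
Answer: -143/18 ≈ -7.9444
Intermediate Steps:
H(U) = 1/(2*U)
b(G) = 25 + 1/(2*(4 + G)) (b(G) = 5*5 + 1/(2*(G + 4)) = 25 + 1/(2*(4 + G)))
v(x) = -17 + (201 + 50*x)/(2*(4 + x)) (v(x) = -9 + ((201 + 50*x)/(2*(4 + x)) - 1*8) = -9 + ((201 + 50*x)/(2*(4 + x)) - 8) = -9 + (-8 + (201 + 50*x)/(2*(4 + x))) = -17 + (201 + 50*x)/(2*(4 + x)))
-v(-13) = -(65 + 16*(-13))/(2*(4 - 13)) = -(65 - 208)/(2*(-9)) = -(-1)*(-143)/(2*9) = -1*143/18 = -143/18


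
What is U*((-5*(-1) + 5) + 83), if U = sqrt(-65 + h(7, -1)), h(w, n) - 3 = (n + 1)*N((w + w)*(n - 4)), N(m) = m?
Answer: 93*I*sqrt(62) ≈ 732.28*I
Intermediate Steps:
h(w, n) = 3 + 2*w*(1 + n)*(-4 + n) (h(w, n) = 3 + (n + 1)*((w + w)*(n - 4)) = 3 + (1 + n)*((2*w)*(-4 + n)) = 3 + (1 + n)*(2*w*(-4 + n)) = 3 + 2*w*(1 + n)*(-4 + n))
U = I*sqrt(62) (U = sqrt(-65 + (3 + 2*7*(-4 - 1) + 2*(-1)*7*(-4 - 1))) = sqrt(-65 + (3 + 2*7*(-5) + 2*(-1)*7*(-5))) = sqrt(-65 + (3 - 70 + 70)) = sqrt(-65 + 3) = sqrt(-62) = I*sqrt(62) ≈ 7.874*I)
U*((-5*(-1) + 5) + 83) = (I*sqrt(62))*((-5*(-1) + 5) + 83) = (I*sqrt(62))*((5 + 5) + 83) = (I*sqrt(62))*(10 + 83) = (I*sqrt(62))*93 = 93*I*sqrt(62)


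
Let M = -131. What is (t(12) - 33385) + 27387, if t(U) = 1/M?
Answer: -785739/131 ≈ -5998.0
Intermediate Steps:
t(U) = -1/131 (t(U) = 1/(-131) = -1/131)
(t(12) - 33385) + 27387 = (-1/131 - 33385) + 27387 = -4373436/131 + 27387 = -785739/131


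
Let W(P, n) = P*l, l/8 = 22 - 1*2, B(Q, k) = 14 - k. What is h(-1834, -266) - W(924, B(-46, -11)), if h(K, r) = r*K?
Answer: 340004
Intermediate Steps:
h(K, r) = K*r
l = 160 (l = 8*(22 - 1*2) = 8*(22 - 2) = 8*20 = 160)
W(P, n) = 160*P (W(P, n) = P*160 = 160*P)
h(-1834, -266) - W(924, B(-46, -11)) = -1834*(-266) - 160*924 = 487844 - 1*147840 = 487844 - 147840 = 340004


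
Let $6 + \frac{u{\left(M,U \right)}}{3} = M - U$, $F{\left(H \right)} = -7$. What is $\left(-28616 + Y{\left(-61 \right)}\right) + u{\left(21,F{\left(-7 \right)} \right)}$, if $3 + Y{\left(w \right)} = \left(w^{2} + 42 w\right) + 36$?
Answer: $-27358$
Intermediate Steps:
$Y{\left(w \right)} = 33 + w^{2} + 42 w$ ($Y{\left(w \right)} = -3 + \left(\left(w^{2} + 42 w\right) + 36\right) = -3 + \left(36 + w^{2} + 42 w\right) = 33 + w^{2} + 42 w$)
$u{\left(M,U \right)} = -18 - 3 U + 3 M$ ($u{\left(M,U \right)} = -18 + 3 \left(M - U\right) = -18 + \left(- 3 U + 3 M\right) = -18 - 3 U + 3 M$)
$\left(-28616 + Y{\left(-61 \right)}\right) + u{\left(21,F{\left(-7 \right)} \right)} = \left(-28616 + \left(33 + \left(-61\right)^{2} + 42 \left(-61\right)\right)\right) - -66 = \left(-28616 + \left(33 + 3721 - 2562\right)\right) + \left(-18 + 21 + 63\right) = \left(-28616 + 1192\right) + 66 = -27424 + 66 = -27358$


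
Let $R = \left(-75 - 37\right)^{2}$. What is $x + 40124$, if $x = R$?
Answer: $52668$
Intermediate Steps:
$R = 12544$ ($R = \left(-112\right)^{2} = 12544$)
$x = 12544$
$x + 40124 = 12544 + 40124 = 52668$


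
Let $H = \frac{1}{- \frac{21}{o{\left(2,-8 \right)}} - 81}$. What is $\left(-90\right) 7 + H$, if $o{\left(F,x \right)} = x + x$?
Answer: $- \frac{803266}{1275} \approx -630.01$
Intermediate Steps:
$o{\left(F,x \right)} = 2 x$
$H = - \frac{16}{1275}$ ($H = \frac{1}{- \frac{21}{2 \left(-8\right)} - 81} = \frac{1}{- \frac{21}{-16} - 81} = \frac{1}{\left(-21\right) \left(- \frac{1}{16}\right) - 81} = \frac{1}{\frac{21}{16} - 81} = \frac{1}{- \frac{1275}{16}} = - \frac{16}{1275} \approx -0.012549$)
$\left(-90\right) 7 + H = \left(-90\right) 7 - \frac{16}{1275} = -630 - \frac{16}{1275} = - \frac{803266}{1275}$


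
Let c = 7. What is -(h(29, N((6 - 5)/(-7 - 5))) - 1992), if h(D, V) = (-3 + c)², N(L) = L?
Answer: 1976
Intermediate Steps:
h(D, V) = 16 (h(D, V) = (-3 + 7)² = 4² = 16)
-(h(29, N((6 - 5)/(-7 - 5))) - 1992) = -(16 - 1992) = -1*(-1976) = 1976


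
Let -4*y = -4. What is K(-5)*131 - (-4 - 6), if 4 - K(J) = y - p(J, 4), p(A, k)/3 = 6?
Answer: 2761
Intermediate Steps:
p(A, k) = 18 (p(A, k) = 3*6 = 18)
y = 1 (y = -1/4*(-4) = 1)
K(J) = 21 (K(J) = 4 - (1 - 1*18) = 4 - (1 - 18) = 4 - 1*(-17) = 4 + 17 = 21)
K(-5)*131 - (-4 - 6) = 21*131 - (-4 - 6) = 2751 - 1*(-10) = 2751 + 10 = 2761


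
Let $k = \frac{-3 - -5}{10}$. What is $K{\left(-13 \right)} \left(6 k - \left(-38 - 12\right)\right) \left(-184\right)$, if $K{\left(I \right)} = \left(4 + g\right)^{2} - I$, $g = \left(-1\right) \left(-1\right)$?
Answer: $- \frac{1789952}{5} \approx -3.5799 \cdot 10^{5}$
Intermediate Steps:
$g = 1$
$K{\left(I \right)} = 25 - I$ ($K{\left(I \right)} = \left(4 + 1\right)^{2} - I = 5^{2} - I = 25 - I$)
$k = \frac{1}{5}$ ($k = \left(-3 + 5\right) \frac{1}{10} = 2 \cdot \frac{1}{10} = \frac{1}{5} \approx 0.2$)
$K{\left(-13 \right)} \left(6 k - \left(-38 - 12\right)\right) \left(-184\right) = \left(25 - -13\right) \left(6 \cdot \frac{1}{5} - \left(-38 - 12\right)\right) \left(-184\right) = \left(25 + 13\right) \left(\frac{6}{5} - -50\right) \left(-184\right) = 38 \left(\frac{6}{5} + 50\right) \left(-184\right) = 38 \cdot \frac{256}{5} \left(-184\right) = \frac{9728}{5} \left(-184\right) = - \frac{1789952}{5}$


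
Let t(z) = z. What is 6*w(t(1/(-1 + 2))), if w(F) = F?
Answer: 6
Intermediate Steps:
6*w(t(1/(-1 + 2))) = 6/(-1 + 2) = 6/1 = 6*1 = 6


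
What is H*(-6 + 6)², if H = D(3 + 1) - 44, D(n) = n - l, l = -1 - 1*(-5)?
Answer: 0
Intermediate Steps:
l = 4 (l = -1 + 5 = 4)
D(n) = -4 + n (D(n) = n - 1*4 = n - 4 = -4 + n)
H = -44 (H = (-4 + (3 + 1)) - 44 = (-4 + 4) - 44 = 0 - 44 = -44)
H*(-6 + 6)² = -44*(-6 + 6)² = -44*0² = -44*0 = 0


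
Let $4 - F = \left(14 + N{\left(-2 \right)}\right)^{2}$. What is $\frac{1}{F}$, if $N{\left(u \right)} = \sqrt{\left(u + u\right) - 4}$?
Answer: $\frac{i}{8 \left(- 23 i + 7 \sqrt{2}\right)} \approx -0.0045853 + 0.0019736 i$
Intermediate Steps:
$N{\left(u \right)} = \sqrt{-4 + 2 u}$ ($N{\left(u \right)} = \sqrt{2 u - 4} = \sqrt{-4 + 2 u}$)
$F = 4 - \left(14 + 2 i \sqrt{2}\right)^{2}$ ($F = 4 - \left(14 + \sqrt{-4 + 2 \left(-2\right)}\right)^{2} = 4 - \left(14 + \sqrt{-4 - 4}\right)^{2} = 4 - \left(14 + \sqrt{-8}\right)^{2} = 4 - \left(14 + 2 i \sqrt{2}\right)^{2} \approx -184.0 - 79.196 i$)
$\frac{1}{F} = \frac{1}{-184 - 56 i \sqrt{2}}$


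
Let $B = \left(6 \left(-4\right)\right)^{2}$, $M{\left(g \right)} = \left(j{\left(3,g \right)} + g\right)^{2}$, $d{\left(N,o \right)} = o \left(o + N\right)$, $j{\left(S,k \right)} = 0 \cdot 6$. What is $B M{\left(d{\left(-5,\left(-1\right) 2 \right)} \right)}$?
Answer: $112896$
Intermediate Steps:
$j{\left(S,k \right)} = 0$
$d{\left(N,o \right)} = o \left(N + o\right)$
$M{\left(g \right)} = g^{2}$ ($M{\left(g \right)} = \left(0 + g\right)^{2} = g^{2}$)
$B = 576$ ($B = \left(-24\right)^{2} = 576$)
$B M{\left(d{\left(-5,\left(-1\right) 2 \right)} \right)} = 576 \left(\left(-1\right) 2 \left(-5 - 2\right)\right)^{2} = 576 \left(- 2 \left(-5 - 2\right)\right)^{2} = 576 \left(\left(-2\right) \left(-7\right)\right)^{2} = 576 \cdot 14^{2} = 576 \cdot 196 = 112896$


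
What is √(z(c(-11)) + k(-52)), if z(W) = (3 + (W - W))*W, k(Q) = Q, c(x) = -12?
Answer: 2*I*√22 ≈ 9.3808*I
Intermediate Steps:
z(W) = 3*W (z(W) = (3 + 0)*W = 3*W)
√(z(c(-11)) + k(-52)) = √(3*(-12) - 52) = √(-36 - 52) = √(-88) = 2*I*√22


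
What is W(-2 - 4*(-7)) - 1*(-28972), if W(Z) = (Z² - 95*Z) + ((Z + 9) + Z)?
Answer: 27239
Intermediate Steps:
W(Z) = 9 + Z² - 93*Z (W(Z) = (Z² - 95*Z) + ((9 + Z) + Z) = (Z² - 95*Z) + (9 + 2*Z) = 9 + Z² - 93*Z)
W(-2 - 4*(-7)) - 1*(-28972) = (9 + (-2 - 4*(-7))² - 93*(-2 - 4*(-7))) - 1*(-28972) = (9 + (-2 + 28)² - 93*(-2 + 28)) + 28972 = (9 + 26² - 93*26) + 28972 = (9 + 676 - 2418) + 28972 = -1733 + 28972 = 27239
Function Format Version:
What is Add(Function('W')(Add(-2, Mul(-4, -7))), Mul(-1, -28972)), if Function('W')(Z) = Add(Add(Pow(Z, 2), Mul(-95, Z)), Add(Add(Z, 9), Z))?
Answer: 27239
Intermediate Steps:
Function('W')(Z) = Add(9, Pow(Z, 2), Mul(-93, Z)) (Function('W')(Z) = Add(Add(Pow(Z, 2), Mul(-95, Z)), Add(Add(9, Z), Z)) = Add(Add(Pow(Z, 2), Mul(-95, Z)), Add(9, Mul(2, Z))) = Add(9, Pow(Z, 2), Mul(-93, Z)))
Add(Function('W')(Add(-2, Mul(-4, -7))), Mul(-1, -28972)) = Add(Add(9, Pow(Add(-2, Mul(-4, -7)), 2), Mul(-93, Add(-2, Mul(-4, -7)))), Mul(-1, -28972)) = Add(Add(9, Pow(Add(-2, 28), 2), Mul(-93, Add(-2, 28))), 28972) = Add(Add(9, Pow(26, 2), Mul(-93, 26)), 28972) = Add(Add(9, 676, -2418), 28972) = Add(-1733, 28972) = 27239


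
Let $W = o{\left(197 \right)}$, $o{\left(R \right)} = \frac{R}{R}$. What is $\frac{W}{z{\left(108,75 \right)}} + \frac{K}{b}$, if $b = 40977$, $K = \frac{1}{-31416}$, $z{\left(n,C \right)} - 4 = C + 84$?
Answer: $\frac{1287333269}{209835349416} \approx 0.006135$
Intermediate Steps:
$o{\left(R \right)} = 1$
$z{\left(n,C \right)} = 88 + C$ ($z{\left(n,C \right)} = 4 + \left(C + 84\right) = 4 + \left(84 + C\right) = 88 + C$)
$K = - \frac{1}{31416} \approx -3.1831 \cdot 10^{-5}$
$W = 1$
$\frac{W}{z{\left(108,75 \right)}} + \frac{K}{b} = 1 \frac{1}{88 + 75} - \frac{1}{31416 \cdot 40977} = 1 \cdot \frac{1}{163} - \frac{1}{1287333432} = \frac{1}{163} - \frac{1}{1287333432} = \frac{1287333269}{209835349416}$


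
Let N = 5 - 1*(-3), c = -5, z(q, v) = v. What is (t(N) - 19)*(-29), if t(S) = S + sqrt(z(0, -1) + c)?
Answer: 319 - 29*I*sqrt(6) ≈ 319.0 - 71.035*I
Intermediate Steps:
N = 8 (N = 5 + 3 = 8)
t(S) = S + I*sqrt(6) (t(S) = S + sqrt(-1 - 5) = S + sqrt(-6) = S + I*sqrt(6))
(t(N) - 19)*(-29) = ((8 + I*sqrt(6)) - 19)*(-29) = (-11 + I*sqrt(6))*(-29) = 319 - 29*I*sqrt(6)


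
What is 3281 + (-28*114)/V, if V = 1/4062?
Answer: -12962623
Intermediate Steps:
V = 1/4062 ≈ 0.00024618
3281 + (-28*114)/V = 3281 + (-28*114)/(1/4062) = 3281 - 3192*4062 = 3281 - 12965904 = -12962623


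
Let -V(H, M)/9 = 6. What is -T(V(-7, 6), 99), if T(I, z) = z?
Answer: -99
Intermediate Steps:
V(H, M) = -54 (V(H, M) = -9*6 = -54)
-T(V(-7, 6), 99) = -1*99 = -99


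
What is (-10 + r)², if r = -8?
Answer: 324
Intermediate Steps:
(-10 + r)² = (-10 - 8)² = (-18)² = 324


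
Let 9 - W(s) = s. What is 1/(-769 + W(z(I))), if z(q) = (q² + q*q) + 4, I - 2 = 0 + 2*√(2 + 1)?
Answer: -199/158212 + √3/39553 ≈ -0.0012140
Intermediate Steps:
I = 2 + 2*√3 (I = 2 + (0 + 2*√(2 + 1)) = 2 + (0 + 2*√3) = 2 + 2*√3 ≈ 5.4641)
z(q) = 4 + 2*q² (z(q) = (q² + q²) + 4 = 2*q² + 4 = 4 + 2*q²)
W(s) = 9 - s
1/(-769 + W(z(I))) = 1/(-769 + (9 - (4 + 2*(2 + 2*√3)²))) = 1/(-769 + (9 + (-4 - 2*(2 + 2*√3)²))) = 1/(-769 + (5 - 2*(2 + 2*√3)²)) = 1/(-764 - 2*(2 + 2*√3)²)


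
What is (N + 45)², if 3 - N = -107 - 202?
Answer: 127449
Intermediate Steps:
N = 312 (N = 3 - (-107 - 202) = 3 - 1*(-309) = 3 + 309 = 312)
(N + 45)² = (312 + 45)² = 357² = 127449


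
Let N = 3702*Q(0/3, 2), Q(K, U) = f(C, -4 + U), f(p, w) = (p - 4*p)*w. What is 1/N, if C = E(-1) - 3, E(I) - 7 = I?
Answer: 1/66636 ≈ 1.5007e-5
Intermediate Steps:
E(I) = 7 + I
C = 3 (C = (7 - 1) - 3 = 6 - 3 = 3)
f(p, w) = -3*p*w (f(p, w) = (-3*p)*w = -3*p*w)
Q(K, U) = 36 - 9*U (Q(K, U) = -3*3*(-4 + U) = 36 - 9*U)
N = 66636 (N = 3702*(36 - 9*2) = 3702*(36 - 18) = 3702*18 = 66636)
1/N = 1/66636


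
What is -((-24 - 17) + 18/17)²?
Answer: -461041/289 ≈ -1595.3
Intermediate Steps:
-((-24 - 17) + 18/17)² = -(-41 + 18*(1/17))² = -(-41 + 18/17)² = -(-679/17)² = -1*461041/289 = -461041/289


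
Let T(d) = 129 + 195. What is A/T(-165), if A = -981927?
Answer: -109103/36 ≈ -3030.6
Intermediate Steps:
T(d) = 324
A/T(-165) = -981927/324 = -981927*1/324 = -109103/36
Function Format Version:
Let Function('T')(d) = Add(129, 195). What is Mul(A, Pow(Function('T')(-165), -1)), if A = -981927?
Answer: Rational(-109103, 36) ≈ -3030.6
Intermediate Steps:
Function('T')(d) = 324
Mul(A, Pow(Function('T')(-165), -1)) = Mul(-981927, Pow(324, -1)) = Mul(-981927, Rational(1, 324)) = Rational(-109103, 36)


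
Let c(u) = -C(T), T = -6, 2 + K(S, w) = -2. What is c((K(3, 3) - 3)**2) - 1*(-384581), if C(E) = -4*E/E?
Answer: 384585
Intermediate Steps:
K(S, w) = -4 (K(S, w) = -2 - 2 = -4)
C(E) = -4 (C(E) = -4*1 = -4)
c(u) = 4 (c(u) = -1*(-4) = 4)
c((K(3, 3) - 3)**2) - 1*(-384581) = 4 - 1*(-384581) = 4 + 384581 = 384585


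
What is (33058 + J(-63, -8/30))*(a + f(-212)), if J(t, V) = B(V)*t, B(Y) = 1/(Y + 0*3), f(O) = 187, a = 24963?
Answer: 1674700775/2 ≈ 8.3735e+8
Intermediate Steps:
B(Y) = 1/Y (B(Y) = 1/(Y + 0) = 1/Y)
J(t, V) = t/V
(33058 + J(-63, -8/30))*(a + f(-212)) = (33058 - 63/((-8/30)))*(24963 + 187) = (33058 - 63/((-8*1/30)))*25150 = (33058 - 63/(-4/15))*25150 = (33058 - 63*(-15/4))*25150 = (33058 + 945/4)*25150 = (133177/4)*25150 = 1674700775/2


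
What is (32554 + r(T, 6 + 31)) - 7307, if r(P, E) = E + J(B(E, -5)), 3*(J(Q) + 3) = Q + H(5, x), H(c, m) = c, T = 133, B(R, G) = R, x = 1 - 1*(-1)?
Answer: 25295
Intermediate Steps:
x = 2 (x = 1 + 1 = 2)
J(Q) = -4/3 + Q/3 (J(Q) = -3 + (Q + 5)/3 = -3 + (5 + Q)/3 = -3 + (5/3 + Q/3) = -4/3 + Q/3)
r(P, E) = -4/3 + 4*E/3 (r(P, E) = E + (-4/3 + E/3) = -4/3 + 4*E/3)
(32554 + r(T, 6 + 31)) - 7307 = (32554 + (-4/3 + 4*(6 + 31)/3)) - 7307 = (32554 + (-4/3 + (4/3)*37)) - 7307 = (32554 + (-4/3 + 148/3)) - 7307 = (32554 + 48) - 7307 = 32602 - 7307 = 25295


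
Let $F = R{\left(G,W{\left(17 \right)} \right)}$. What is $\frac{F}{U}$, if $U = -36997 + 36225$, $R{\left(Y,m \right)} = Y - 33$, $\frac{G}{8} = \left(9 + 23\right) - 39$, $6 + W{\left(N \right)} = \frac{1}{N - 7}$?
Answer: $\frac{89}{772} \approx 0.11528$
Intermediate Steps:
$W{\left(N \right)} = -6 + \frac{1}{-7 + N}$ ($W{\left(N \right)} = -6 + \frac{1}{N - 7} = -6 + \frac{1}{-7 + N}$)
$G = -56$ ($G = 8 \left(\left(9 + 23\right) - 39\right) = 8 \left(32 - 39\right) = 8 \left(-7\right) = -56$)
$R{\left(Y,m \right)} = -33 + Y$
$U = -772$
$F = -89$ ($F = -33 - 56 = -89$)
$\frac{F}{U} = - \frac{89}{-772} = \left(-89\right) \left(- \frac{1}{772}\right) = \frac{89}{772}$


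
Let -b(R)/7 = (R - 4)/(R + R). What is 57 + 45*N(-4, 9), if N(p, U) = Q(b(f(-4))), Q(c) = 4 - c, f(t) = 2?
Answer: 159/2 ≈ 79.500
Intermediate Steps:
b(R) = -7*(-4 + R)/(2*R) (b(R) = -7*(R - 4)/(R + R) = -7*(-4 + R)/(2*R))
N(p, U) = ½ (N(p, U) = 4 - (-7/2 + 14/2) = 4 - (-7/2 + 14*(½)) = 4 - (-7/2 + 7) = 4 - 1*7/2 = 4 - 7/2 = ½)
57 + 45*N(-4, 9) = 57 + 45*(½) = 57 + 45/2 = 159/2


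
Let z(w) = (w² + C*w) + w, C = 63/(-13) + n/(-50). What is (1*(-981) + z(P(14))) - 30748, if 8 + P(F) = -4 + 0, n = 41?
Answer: -10246927/325 ≈ -31529.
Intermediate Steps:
P(F) = -12 (P(F) = -8 + (-4 + 0) = -8 - 4 = -12)
C = -3683/650 (C = 63/(-13) + 41/(-50) = 63*(-1/13) + 41*(-1/50) = -63/13 - 41/50 = -3683/650 ≈ -5.6662)
z(w) = w² - 3033*w/650 (z(w) = (w² - 3683*w/650) + w = w² - 3033*w/650)
(1*(-981) + z(P(14))) - 30748 = (1*(-981) + (1/650)*(-12)*(-3033 + 650*(-12))) - 30748 = (-981 + (1/650)*(-12)*(-3033 - 7800)) - 30748 = (-981 + (1/650)*(-12)*(-10833)) - 30748 = (-981 + 64998/325) - 30748 = -253827/325 - 30748 = -10246927/325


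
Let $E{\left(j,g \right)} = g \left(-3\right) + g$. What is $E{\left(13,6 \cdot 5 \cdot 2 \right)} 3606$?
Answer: $-432720$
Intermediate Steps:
$E{\left(j,g \right)} = - 2 g$ ($E{\left(j,g \right)} = - 3 g + g = - 2 g$)
$E{\left(13,6 \cdot 5 \cdot 2 \right)} 3606 = - 2 \cdot 6 \cdot 5 \cdot 2 \cdot 3606 = - 2 \cdot 30 \cdot 2 \cdot 3606 = \left(-2\right) 60 \cdot 3606 = \left(-120\right) 3606 = -432720$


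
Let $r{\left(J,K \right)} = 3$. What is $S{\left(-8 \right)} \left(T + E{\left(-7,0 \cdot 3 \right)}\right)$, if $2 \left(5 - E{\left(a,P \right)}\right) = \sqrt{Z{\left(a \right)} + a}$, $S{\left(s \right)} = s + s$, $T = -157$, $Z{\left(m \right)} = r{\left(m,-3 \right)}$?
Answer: $2432 + 16 i \approx 2432.0 + 16.0 i$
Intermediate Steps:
$Z{\left(m \right)} = 3$
$S{\left(s \right)} = 2 s$
$E{\left(a,P \right)} = 5 - \frac{\sqrt{3 + a}}{2}$
$S{\left(-8 \right)} \left(T + E{\left(-7,0 \cdot 3 \right)}\right) = 2 \left(-8\right) \left(-157 + \left(5 - \frac{\sqrt{3 - 7}}{2}\right)\right) = - 16 \left(-157 + \left(5 - \frac{\sqrt{-4}}{2}\right)\right) = - 16 \left(-157 + \left(5 - \frac{2 i}{2}\right)\right) = - 16 \left(-157 + \left(5 - i\right)\right) = - 16 \left(-152 - i\right) = 2432 + 16 i$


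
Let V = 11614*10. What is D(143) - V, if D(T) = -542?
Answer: -116682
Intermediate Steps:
V = 116140
D(143) - V = -542 - 1*116140 = -542 - 116140 = -116682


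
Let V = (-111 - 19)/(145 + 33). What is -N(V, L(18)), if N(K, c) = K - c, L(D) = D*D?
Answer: 28901/89 ≈ 324.73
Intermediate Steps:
L(D) = D**2
V = -65/89 (V = -130/178 = -130*1/178 = -65/89 ≈ -0.73034)
-N(V, L(18)) = -(-65/89 - 1*18**2) = -(-65/89 - 1*324) = -(-65/89 - 324) = -1*(-28901/89) = 28901/89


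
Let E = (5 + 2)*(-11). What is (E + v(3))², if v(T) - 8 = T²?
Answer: 3600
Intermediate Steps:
v(T) = 8 + T²
E = -77 (E = 7*(-11) = -77)
(E + v(3))² = (-77 + (8 + 3²))² = (-77 + (8 + 9))² = (-77 + 17)² = (-60)² = 3600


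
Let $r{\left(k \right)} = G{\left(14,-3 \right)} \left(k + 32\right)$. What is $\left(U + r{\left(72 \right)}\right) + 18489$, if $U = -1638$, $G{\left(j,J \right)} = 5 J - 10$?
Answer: $14251$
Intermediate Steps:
$G{\left(j,J \right)} = -10 + 5 J$
$r{\left(k \right)} = -800 - 25 k$ ($r{\left(k \right)} = \left(-10 + 5 \left(-3\right)\right) \left(k + 32\right) = \left(-10 - 15\right) \left(32 + k\right) = - 25 \left(32 + k\right) = -800 - 25 k$)
$\left(U + r{\left(72 \right)}\right) + 18489 = \left(-1638 - 2600\right) + 18489 = -4238 + 18489 = 14251$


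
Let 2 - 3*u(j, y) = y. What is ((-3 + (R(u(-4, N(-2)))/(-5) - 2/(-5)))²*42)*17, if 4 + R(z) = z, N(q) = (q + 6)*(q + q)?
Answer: 6426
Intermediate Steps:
N(q) = 2*q*(6 + q) (N(q) = (6 + q)*(2*q) = 2*q*(6 + q))
u(j, y) = ⅔ - y/3
R(z) = -4 + z
((-3 + (R(u(-4, N(-2)))/(-5) - 2/(-5)))²*42)*17 = ((-3 + ((-4 + (⅔ - 2*(-2)*(6 - 2)/3))/(-5) - 2/(-5)))²*42)*17 = ((-3 + ((-4 + (⅔ - 2*(-2)*4/3))*(-⅕) - 2*(-⅕)))²*42)*17 = ((-3 + ((-4 + (⅔ - ⅓*(-16)))*(-⅕) + ⅖))²*42)*17 = ((-3 + ((-4 + (⅔ + 16/3))*(-⅕) + ⅖))²*42)*17 = ((-3 + ((-4 + 6)*(-⅕) + ⅖))²*42)*17 = ((-3 + (2*(-⅕) + ⅖))²*42)*17 = ((-3 + (-⅖ + ⅖))²*42)*17 = ((-3 + 0)²*42)*17 = ((-3)²*42)*17 = (9*42)*17 = 378*17 = 6426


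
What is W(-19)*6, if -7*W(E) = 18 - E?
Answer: -222/7 ≈ -31.714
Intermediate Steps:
W(E) = -18/7 + E/7 (W(E) = -(18 - E)/7 = -18/7 + E/7)
W(-19)*6 = (-18/7 + (⅐)*(-19))*6 = (-18/7 - 19/7)*6 = -37/7*6 = -222/7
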